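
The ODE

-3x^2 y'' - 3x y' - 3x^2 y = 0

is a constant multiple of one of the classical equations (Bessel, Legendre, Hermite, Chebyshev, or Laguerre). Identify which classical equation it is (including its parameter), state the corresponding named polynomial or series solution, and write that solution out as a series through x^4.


All three coefficients share the factor -3; dividing through by -3 gives  x^2 y'' + x y' + x^2 y = 0.
This matches the Bessel equation x^2 y'' + x y' + (x^2 - nu^2) y = 0 with nu^2 = 0, so nu = 0; the solution bounded at x = 0 is J_0(x).
Frobenius at x = 0: indicial roots ±nu; for r = nu the recurrence k(k + 2nu) c_k = -c_{k-2} gives the standard series J_nu(x) = sum_{k>=0} (-1)^k / (k! (k+nu)!) (x/2)^(2k+nu). Evaluate the first 3 terms:
  k = 0: (-1)^0 / (0! * 0! * 2^0) x^0 = 1/(1*1*1) x^0 = (1) x^0
  k = 1: (-1)^1 / (1! * 1! * 2^2) x^2 = -1/(1*1*4) x^2 = (-1/4) x^2
  k = 2: (-1)^2 / (2! * 2! * 2^4) x^4 = 1/(2*2*16) x^4 = (1/64) x^4
Hence J_0(x) = x^4/64 - x^2/4 + 1 + ....

J_0(x); series = x^4/64 - x^2/4 + 1


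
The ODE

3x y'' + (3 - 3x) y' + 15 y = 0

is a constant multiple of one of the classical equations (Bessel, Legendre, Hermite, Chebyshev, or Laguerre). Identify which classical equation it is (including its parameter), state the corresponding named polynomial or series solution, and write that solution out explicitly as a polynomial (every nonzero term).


All three coefficients share the factor 3; dividing through by 3 gives  x y'' + (1 - x) y' + 5 y = 0.
This matches the Laguerre equation x y'' + (1 - x) y' + n y = 0 with n = 5; the polynomial solution is L_5(x).
With y = sum_k a_k x^k, matching x^k gives (k+1)k a_{k+1} + (k+1) a_{k+1} - k a_k + n a_k = 0, i.e. (k+1)^2 a_{k+1} = (k - n) a_k = (k - 5) a_k. The right side vanishes at k = 5, so the series terminates at degree 5.
Standard normalization L_n(0) = 1 gives a_0 = 1. Work upward with a_{k+1} = (k - 5) a_k / (k+1)^2:
  a_1 = (0 - 5)(1) / 1^2 = -5/1 = -5
  a_2 = (1 - 5)(-5) / 2^2 = 20/4 = 5
  a_3 = (2 - 5)(5) / 3^2 = -15/9 = -5/3
  a_4 = (3 - 5)(-5/3) / 4^2 = (10/3)/16 = 5/24
  a_5 = (4 - 5)(5/24) / 5^2 = (-5/24)/25 = -1/120
Hence L_5(x) = -x^5/120 + 5 x^4/24 - 5 x^3/3 + 5 x^2 - 5 x + 1.

L_5(x); series = -x^5/120 + 5 x^4/24 - 5 x^3/3 + 5 x^2 - 5 x + 1


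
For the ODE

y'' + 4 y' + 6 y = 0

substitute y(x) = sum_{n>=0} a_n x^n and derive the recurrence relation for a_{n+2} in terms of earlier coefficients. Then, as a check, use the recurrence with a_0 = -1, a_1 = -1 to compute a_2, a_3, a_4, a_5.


Substitute y = sum_n a_n x^n.
y''(x) has coefficient (n+2)(n+1) a_{n+2} at x^n;
4 y'(x) has coefficient 4 (n+1) a_{n+1} at x^n;
6 y(x) has coefficient 6 a_n at x^n.
Matching x^n: (n+2)(n+1) a_{n+2} + 4 (n+1) a_{n+1} + 6 a_n = 0.
Thus a_{n+2} = [-4 (n+1) a_{n+1} - 6 a_n] / ((n+1)(n+2)).

Check with a_0 = -1, a_1 = -1 (apply the recurrence for n = 0, 1, 2, 3): a_0 = -1, a_1 = -1, a_2 = 5, a_3 = -17/3, a_4 = 19/6, a_5 = -5/6.

a_(n+2) = [-4 (n+1) a_(n+1) - 6 a_n] / ((n+1)(n+2)); check: a_0 = -1, a_1 = -1, a_2 = 5, a_3 = -17/3, a_4 = 19/6, a_5 = -5/6


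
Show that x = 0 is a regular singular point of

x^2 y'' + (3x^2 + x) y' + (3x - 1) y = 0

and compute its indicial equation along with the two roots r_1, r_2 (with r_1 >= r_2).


Divide by x^2 to reach normal form y'' + P_1(x) y' + P_2(x) y = 0 with P_1(x) = 3 + 1/x and P_2(x) = 3/x - 1/x^2.
x = 0 is a singular point because the y'-coefficient 3 + 1/x has a pole at x = 0 and the y-coefficient 3/x - 1/x^2 has a pole at x = 0.
It is a regular singular point because x P_1(x) = p(x) = 3x + 1 and x^2 P_2(x) = q(x) = 3x - 1 are polynomials, hence analytic at x = 0.
p(0) = 1,  q(0) = -1.
Indicial equation: r(r-1) + p(0) r + q(0) = 0, i.e. r^2 + (p(0) - 1) r + q(0) = 0, i.e. r^2 - 1 = 0.
Discriminant: (0)^2 - 4(-1) = 4, so r = (0 ± 2)/2.
Solving: r_1 = 1, r_2 = -1.

indicial: r^2 - 1 = 0; roots r_1 = 1, r_2 = -1


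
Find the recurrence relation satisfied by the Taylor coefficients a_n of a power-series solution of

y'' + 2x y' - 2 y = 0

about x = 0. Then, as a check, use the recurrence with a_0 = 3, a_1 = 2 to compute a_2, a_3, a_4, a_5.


Substitute y = sum_n a_n x^n.
y''(x) has coefficient (n+2)(n+1) a_{n+2} at x^n;
2 x y'(x) has coefficient 2 n a_n at x^n (shift);
-2 y(x) has coefficient -2 a_n at x^n.
Matching x^n: (n+2)(n+1) a_{n+2} + (2n - 2) a_n = 0.
Thus a_{n+2} = (-2n + 2) / ((n+1)(n+2)) * a_n.

Check with a_0 = 3, a_1 = 2 (apply the recurrence for n = 0, 1, 2, 3): a_0 = 3, a_1 = 2, a_2 = 3, a_3 = 0, a_4 = -1/2, a_5 = 0.

a_(n+2) = (-2n + 2) / ((n+1)(n+2)) * a_n; check: a_0 = 3, a_1 = 2, a_2 = 3, a_3 = 0, a_4 = -1/2, a_5 = 0


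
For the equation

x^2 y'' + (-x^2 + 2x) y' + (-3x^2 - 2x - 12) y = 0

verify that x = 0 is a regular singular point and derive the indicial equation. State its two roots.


Divide by x^2 to reach normal form y'' + P_1(x) y' + P_2(x) y = 0 with P_1(x) = -1 + 2/x and P_2(x) = -3 - 2/x - 12/x^2.
x = 0 is a singular point because the y'-coefficient -1 + 2/x has a pole at x = 0 and the y-coefficient -3 - 2/x - 12/x^2 has a pole at x = 0.
It is a regular singular point because x P_1(x) = p(x) = 2 - x and x^2 P_2(x) = q(x) = -3x^2 - 2x - 12 are polynomials, hence analytic at x = 0.
p(0) = 2,  q(0) = -12.
Indicial equation: r(r-1) + p(0) r + q(0) = 0, i.e. r^2 + (p(0) - 1) r + q(0) = 0, i.e. r^2 + 1 r - 12 = 0.
Discriminant: (1)^2 - 4(-12) = 49, so r = (-1 ± 7)/2.
Solving: r_1 = 3, r_2 = -4.

indicial: r^2 + 1 r - 12 = 0; roots r_1 = 3, r_2 = -4


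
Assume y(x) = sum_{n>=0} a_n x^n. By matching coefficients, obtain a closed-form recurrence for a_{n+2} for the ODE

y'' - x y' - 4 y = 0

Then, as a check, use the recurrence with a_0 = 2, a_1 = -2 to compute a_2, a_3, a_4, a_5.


Substitute y = sum_n a_n x^n.
y''(x) has coefficient (n+2)(n+1) a_{n+2} at x^n;
-x y'(x) has coefficient -n a_n at x^n (shift);
-4 y(x) has coefficient -4 a_n at x^n.
Matching x^n: (n+2)(n+1) a_{n+2} + (-n - 4) a_n = 0.
Thus a_{n+2} = (n + 4) / ((n+1)(n+2)) * a_n.

Check with a_0 = 2, a_1 = -2 (apply the recurrence for n = 0, 1, 2, 3): a_0 = 2, a_1 = -2, a_2 = 4, a_3 = -5/3, a_4 = 2, a_5 = -7/12.

a_(n+2) = (n + 4) / ((n+1)(n+2)) * a_n; check: a_0 = 2, a_1 = -2, a_2 = 4, a_3 = -5/3, a_4 = 2, a_5 = -7/12


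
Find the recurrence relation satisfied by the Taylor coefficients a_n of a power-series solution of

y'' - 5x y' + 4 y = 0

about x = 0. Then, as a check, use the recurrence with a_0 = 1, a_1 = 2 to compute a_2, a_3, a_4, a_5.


Substitute y = sum_n a_n x^n.
y''(x) has coefficient (n+2)(n+1) a_{n+2} at x^n;
-5 x y'(x) has coefficient -5 n a_n at x^n (shift);
4 y(x) has coefficient 4 a_n at x^n.
Matching x^n: (n+2)(n+1) a_{n+2} + (-5n + 4) a_n = 0.
Thus a_{n+2} = (5n - 4) / ((n+1)(n+2)) * a_n.

Check with a_0 = 1, a_1 = 2 (apply the recurrence for n = 0, 1, 2, 3): a_0 = 1, a_1 = 2, a_2 = -2, a_3 = 1/3, a_4 = -1, a_5 = 11/60.

a_(n+2) = (5n - 4) / ((n+1)(n+2)) * a_n; check: a_0 = 1, a_1 = 2, a_2 = -2, a_3 = 1/3, a_4 = -1, a_5 = 11/60


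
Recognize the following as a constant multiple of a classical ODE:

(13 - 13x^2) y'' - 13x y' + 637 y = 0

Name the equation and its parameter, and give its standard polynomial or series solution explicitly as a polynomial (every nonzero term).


All three coefficients share the factor 13; dividing through by 13 gives  (1 - x^2) y'' - x y' + 49 y = 0.
This matches the Chebyshev equation (1 - x^2) y'' - x y' + n^2 y = 0 (note the -x y' term, not -2x y') with n^2 = 49, so n = 7; the polynomial solution is T_7(x).
With y = sum_k a_k x^k, matching x^k gives (k+2)(k+1) a_{k+2} = (k^2 - n^2) a_k = (k - 7)(k + 7) a_k. The right side vanishes at k = 7, so the series with the parity of 7 terminates at degree 7.
Standard normalization: leading coefficient of T_n is 2^(n-1), so a_7 = 2^6 = 64. Work downward with a_k = (k+1)(k+2) a_{k+2} / ((k - 7)(k + 7)):
  a_5 = (6)(7)(64) / ((5 - 7)(5 + 7)) = 2688/(-24) = -112
  a_3 = (4)(5)(-112) / ((3 - 7)(3 + 7)) = -2240/(-40) = 56
  a_1 = (2)(3)(56) / ((1 - 7)(1 + 7)) = 336/(-48) = -7
Hence T_7(x) = 64 x^7 - 112 x^5 + 56 x^3 - 7 x.

T_7(x); series = 64 x^7 - 112 x^5 + 56 x^3 - 7 x


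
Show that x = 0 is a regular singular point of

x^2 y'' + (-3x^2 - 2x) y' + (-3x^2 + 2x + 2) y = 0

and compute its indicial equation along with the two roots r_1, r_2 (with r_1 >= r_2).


Divide by x^2 to reach normal form y'' + P_1(x) y' + P_2(x) y = 0 with P_1(x) = -3 - 2/x and P_2(x) = -3 + 2/x + 2/x^2.
x = 0 is a singular point because the y'-coefficient -3 - 2/x has a pole at x = 0 and the y-coefficient -3 + 2/x + 2/x^2 has a pole at x = 0.
It is a regular singular point because x P_1(x) = p(x) = -3x - 2 and x^2 P_2(x) = q(x) = -3x^2 + 2x + 2 are polynomials, hence analytic at x = 0.
p(0) = -2,  q(0) = 2.
Indicial equation: r(r-1) + p(0) r + q(0) = 0, i.e. r^2 + (p(0) - 1) r + q(0) = 0, i.e. r^2 - 3 r + 2 = 0.
Discriminant: (-3)^2 - 4(2) = 1, so r = (3 ± 1)/2.
Solving: r_1 = 2, r_2 = 1.

indicial: r^2 - 3 r + 2 = 0; roots r_1 = 2, r_2 = 1


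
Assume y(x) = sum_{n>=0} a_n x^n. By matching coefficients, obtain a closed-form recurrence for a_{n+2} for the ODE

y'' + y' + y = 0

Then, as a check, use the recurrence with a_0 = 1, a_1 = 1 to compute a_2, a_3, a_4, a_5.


Substitute y = sum_n a_n x^n.
y''(x) has coefficient (n+2)(n+1) a_{n+2} at x^n;
y'(x) has coefficient (n+1) a_{n+1} at x^n;
y(x) has coefficient 1 a_n at x^n.
Matching x^n: (n+2)(n+1) a_{n+2} + (n+1) a_{n+1} + 1 a_n = 0.
Thus a_{n+2} = [-(n+1) a_{n+1} - 1 a_n] / ((n+1)(n+2)).

Check with a_0 = 1, a_1 = 1 (apply the recurrence for n = 0, 1, 2, 3): a_0 = 1, a_1 = 1, a_2 = -1, a_3 = 1/6, a_4 = 1/24, a_5 = -1/60.

a_(n+2) = [-(n+1) a_(n+1) - 1 a_n] / ((n+1)(n+2)); check: a_0 = 1, a_1 = 1, a_2 = -1, a_3 = 1/6, a_4 = 1/24, a_5 = -1/60


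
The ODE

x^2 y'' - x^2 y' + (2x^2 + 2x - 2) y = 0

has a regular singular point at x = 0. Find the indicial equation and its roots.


Divide by x^2 to reach normal form y'' + P_1(x) y' + P_2(x) y = 0 with P_1(x) = -1 and P_2(x) = 2 + 2/x - 2/x^2.
x = 0 is a singular point because the y-coefficient 2 + 2/x - 2/x^2 has a pole at x = 0.
It is a regular singular point because x P_1(x) = p(x) = -x and x^2 P_2(x) = q(x) = 2x^2 + 2x - 2 are polynomials, hence analytic at x = 0.
p(0) = 0,  q(0) = -2.
Indicial equation: r(r-1) + p(0) r + q(0) = 0, i.e. r^2 + (p(0) - 1) r + q(0) = 0, i.e. r^2 - 1 r - 2 = 0.
Discriminant: (-1)^2 - 4(-2) = 9, so r = (1 ± 3)/2.
Solving: r_1 = 2, r_2 = -1.

indicial: r^2 - 1 r - 2 = 0; roots r_1 = 2, r_2 = -1


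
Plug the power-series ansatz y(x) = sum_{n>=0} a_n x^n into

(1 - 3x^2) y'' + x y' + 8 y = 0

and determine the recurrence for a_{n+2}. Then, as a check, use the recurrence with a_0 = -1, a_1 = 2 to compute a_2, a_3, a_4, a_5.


Substitute y = sum_n a_n x^n.
(1 - 3 x^2) y'' contributes (n+2)(n+1) a_{n+2} - 3 n(n-1) a_n at x^n.
x y'(x) contributes n a_n at x^n.
8 y(x) contributes 8 a_n at x^n.
Matching x^n: (n+2)(n+1) a_{n+2} + (-3 n(n-1) + n + 8) a_n = 0.
Thus a_{n+2} = (3 n(n-1) - n - 8) / ((n+1)(n+2)) * a_n.

Check with a_0 = -1, a_1 = 2 (apply the recurrence for n = 0, 1, 2, 3): a_0 = -1, a_1 = 2, a_2 = 4, a_3 = -3, a_4 = -4/3, a_5 = -21/20.

a_(n+2) = (3 n(n-1) - n - 8) / ((n+1)(n+2)) * a_n; check: a_0 = -1, a_1 = 2, a_2 = 4, a_3 = -3, a_4 = -4/3, a_5 = -21/20


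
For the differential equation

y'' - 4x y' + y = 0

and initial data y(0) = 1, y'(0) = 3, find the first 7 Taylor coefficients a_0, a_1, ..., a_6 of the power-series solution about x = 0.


Ansatz: y(x) = sum_{n>=0} a_n x^n, so y'(x) = sum_{n>=1} n a_n x^(n-1) and y''(x) = sum_{n>=2} n(n-1) a_n x^(n-2).
Substitute into P(x) y'' + Q(x) y' + R(x) y = 0 with P(x) = 1, Q(x) = -4x, R(x) = 1, and match powers of x.
Initial conditions: a_0 = 1, a_1 = 3.
Setting the coefficient of each power of x to zero and solving order by order (substituting the coefficients already found):
  x^0: 2 a_2 + a_0 = 0  ->  2 a_2 = -a_0 = -1  ->  a_2 = -1/2
  x^1: 6 a_3 - 3 a_1 = 0  ->  6 a_3 = 3 a_1 = 9  ->  a_3 = 3/2
  x^2: 12 a_4 - 7 a_2 = 0  ->  12 a_4 = 7 a_2 = -7/2  ->  a_4 = -7/24
  x^3: 20 a_5 - 11 a_3 = 0  ->  20 a_5 = 11 a_3 = 33/2  ->  a_5 = 33/40
  x^4: 30 a_6 - 15 a_4 = 0  ->  30 a_6 = 15 a_4 = -35/8  ->  a_6 = -7/48
Truncated series: y(x) = 1 + 3 x - (1/2) x^2 + (3/2) x^3 - (7/24) x^4 + (33/40) x^5 - (7/48) x^6 + O(x^7).

a_0 = 1; a_1 = 3; a_2 = -1/2; a_3 = 3/2; a_4 = -7/24; a_5 = 33/40; a_6 = -7/48


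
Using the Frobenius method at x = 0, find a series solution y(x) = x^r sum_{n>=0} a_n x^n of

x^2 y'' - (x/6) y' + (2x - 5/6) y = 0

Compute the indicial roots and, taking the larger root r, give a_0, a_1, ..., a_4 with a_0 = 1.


Write in Frobenius form y'' + (p(x)/x) y' + (q(x)/x^2) y = 0:
  p(x) = -1/6,  q(x) = 2x - 5/6.
Indicial equation: r(r-1) + (-1/6) r + (-5/6) = 0 -> roots r_1 = 5/3, r_2 = -1/2.
Take r = r_1 = 5/3. Let y(x) = x^r sum_{n>=0} a_n x^n with a_0 = 1.
Substitute y = x^r sum a_n x^n and match x^{r+n}. The recurrence is
  D(n) a_n + 2 a_{n-1} = 0,  where D(n) = (r+n)(r+n-1) + (-1/6)(r+n) + (-5/6).
  a_n = -2 / D(n) * a_{n-1}.
Since the indicial polynomial factors as (r - r_1)(r - r_2), D(n) = (r_1 + n - r_1)(r_1 + n - r_2) = n(n + 13/6).
Evaluating step by step (a_0 = 1):
  n = 1: D(1) = 1(1 + 13/6) = 19/6; numerator = -2(1) = -2; a_1 = (-2)/(19/6) = -12/19
  n = 2: D(2) = 2(2 + 13/6) = 25/3; numerator = -2(-12/19) = 24/19; a_2 = (24/19)/(25/3) = 72/475
  n = 3: D(3) = 3(3 + 13/6) = 31/2; numerator = -2(72/475) = -144/475; a_3 = (-144/475)/(31/2) = -288/14725
  n = 4: D(4) = 4(4 + 13/6) = 74/3; numerator = -2(-288/14725) = 576/14725; a_4 = (576/14725)/(74/3) = 864/544825

r = 5/3; a_0 = 1; a_1 = -12/19; a_2 = 72/475; a_3 = -288/14725; a_4 = 864/544825


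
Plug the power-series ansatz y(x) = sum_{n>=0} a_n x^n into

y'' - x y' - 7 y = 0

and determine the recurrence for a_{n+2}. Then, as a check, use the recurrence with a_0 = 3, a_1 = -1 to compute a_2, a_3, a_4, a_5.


Substitute y = sum_n a_n x^n.
y''(x) has coefficient (n+2)(n+1) a_{n+2} at x^n;
-x y'(x) has coefficient -n a_n at x^n (shift);
-7 y(x) has coefficient -7 a_n at x^n.
Matching x^n: (n+2)(n+1) a_{n+2} + (-n - 7) a_n = 0.
Thus a_{n+2} = (n + 7) / ((n+1)(n+2)) * a_n.

Check with a_0 = 3, a_1 = -1 (apply the recurrence for n = 0, 1, 2, 3): a_0 = 3, a_1 = -1, a_2 = 21/2, a_3 = -4/3, a_4 = 63/8, a_5 = -2/3.

a_(n+2) = (n + 7) / ((n+1)(n+2)) * a_n; check: a_0 = 3, a_1 = -1, a_2 = 21/2, a_3 = -4/3, a_4 = 63/8, a_5 = -2/3


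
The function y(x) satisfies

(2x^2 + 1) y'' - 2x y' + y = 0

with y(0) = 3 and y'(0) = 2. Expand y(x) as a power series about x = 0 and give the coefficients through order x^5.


Ansatz: y(x) = sum_{n>=0} a_n x^n, so y'(x) = sum_{n>=1} n a_n x^(n-1) and y''(x) = sum_{n>=2} n(n-1) a_n x^(n-2).
Substitute into P(x) y'' + Q(x) y' + R(x) y = 0 with P(x) = 2x^2 + 1, Q(x) = -2x, R(x) = 1, and match powers of x.
Initial conditions: a_0 = 3, a_1 = 2.
Setting the coefficient of each power of x to zero and solving order by order (substituting the coefficients already found):
  x^0: 2 a_2 + a_0 = 0  ->  2 a_2 = -a_0 = -3  ->  a_2 = -3/2
  x^1: 6 a_3 - a_1 = 0  ->  6 a_3 = a_1 = 2  ->  a_3 = 1/3
  x^2: 12 a_4 + a_2 = 0  ->  12 a_4 = -a_2 = 3/2  ->  a_4 = 1/8
  x^3: 20 a_5 + 7 a_3 = 0  ->  20 a_5 = -7 a_3 = -7/3  ->  a_5 = -7/60
Truncated series: y(x) = 3 + 2 x - (3/2) x^2 + (1/3) x^3 + (1/8) x^4 - (7/60) x^5 + O(x^6).

a_0 = 3; a_1 = 2; a_2 = -3/2; a_3 = 1/3; a_4 = 1/8; a_5 = -7/60


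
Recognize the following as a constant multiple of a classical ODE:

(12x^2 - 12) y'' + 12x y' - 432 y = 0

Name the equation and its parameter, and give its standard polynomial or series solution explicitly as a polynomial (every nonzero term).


All three coefficients share the factor -12; dividing through by -12 gives  (1 - x^2) y'' - x y' + 36 y = 0.
This matches the Chebyshev equation (1 - x^2) y'' - x y' + n^2 y = 0 (note the -x y' term, not -2x y') with n^2 = 36, so n = 6; the polynomial solution is T_6(x).
With y = sum_k a_k x^k, matching x^k gives (k+2)(k+1) a_{k+2} = (k^2 - n^2) a_k = (k - 6)(k + 6) a_k. The right side vanishes at k = 6, so the series with the parity of 6 terminates at degree 6.
Standard normalization: leading coefficient of T_n is 2^(n-1), so a_6 = 2^5 = 32. Work downward with a_k = (k+1)(k+2) a_{k+2} / ((k - 6)(k + 6)):
  a_4 = (5)(6)(32) / ((4 - 6)(4 + 6)) = 960/(-20) = -48
  a_2 = (3)(4)(-48) / ((2 - 6)(2 + 6)) = -576/(-32) = 18
  a_0 = (1)(2)(18) / ((0 - 6)(0 + 6)) = 36/(-36) = -1
Hence T_6(x) = 32 x^6 - 48 x^4 + 18 x^2 - 1.

T_6(x); series = 32 x^6 - 48 x^4 + 18 x^2 - 1


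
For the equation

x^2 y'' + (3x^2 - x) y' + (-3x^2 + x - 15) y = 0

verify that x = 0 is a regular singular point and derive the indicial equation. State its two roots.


Divide by x^2 to reach normal form y'' + P_1(x) y' + P_2(x) y = 0 with P_1(x) = 3 - 1/x and P_2(x) = -3 + 1/x - 15/x^2.
x = 0 is a singular point because the y'-coefficient 3 - 1/x has a pole at x = 0 and the y-coefficient -3 + 1/x - 15/x^2 has a pole at x = 0.
It is a regular singular point because x P_1(x) = p(x) = 3x - 1 and x^2 P_2(x) = q(x) = -3x^2 + x - 15 are polynomials, hence analytic at x = 0.
p(0) = -1,  q(0) = -15.
Indicial equation: r(r-1) + p(0) r + q(0) = 0, i.e. r^2 + (p(0) - 1) r + q(0) = 0, i.e. r^2 - 2 r - 15 = 0.
Discriminant: (-2)^2 - 4(-15) = 64, so r = (2 ± 8)/2.
Solving: r_1 = 5, r_2 = -3.

indicial: r^2 - 2 r - 15 = 0; roots r_1 = 5, r_2 = -3


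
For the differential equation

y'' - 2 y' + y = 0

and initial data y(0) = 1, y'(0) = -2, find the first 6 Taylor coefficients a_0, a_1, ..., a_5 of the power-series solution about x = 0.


Ansatz: y(x) = sum_{n>=0} a_n x^n, so y'(x) = sum_{n>=1} n a_n x^(n-1) and y''(x) = sum_{n>=2} n(n-1) a_n x^(n-2).
Substitute into P(x) y'' + Q(x) y' + R(x) y = 0 with P(x) = 1, Q(x) = -2, R(x) = 1, and match powers of x.
Initial conditions: a_0 = 1, a_1 = -2.
Setting the coefficient of each power of x to zero and solving order by order (substituting the coefficients already found):
  x^0: 2 a_2 - 2 a_1 + a_0 = 0  ->  2 a_2 = 2 a_1 - a_0 = -5  ->  a_2 = -5/2
  x^1: 6 a_3 - 4 a_2 + a_1 = 0  ->  6 a_3 = 4 a_2 - a_1 = -8  ->  a_3 = -4/3
  x^2: 12 a_4 - 6 a_3 + a_2 = 0  ->  12 a_4 = 6 a_3 - a_2 = -11/2  ->  a_4 = -11/24
  x^3: 20 a_5 - 8 a_4 + a_3 = 0  ->  20 a_5 = 8 a_4 - a_3 = -7/3  ->  a_5 = -7/60
Truncated series: y(x) = 1 - 2 x - (5/2) x^2 - (4/3) x^3 - (11/24) x^4 - (7/60) x^5 + O(x^6).

a_0 = 1; a_1 = -2; a_2 = -5/2; a_3 = -4/3; a_4 = -11/24; a_5 = -7/60


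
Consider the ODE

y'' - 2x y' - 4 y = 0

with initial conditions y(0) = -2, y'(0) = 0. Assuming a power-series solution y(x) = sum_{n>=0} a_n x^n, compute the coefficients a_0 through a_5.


Ansatz: y(x) = sum_{n>=0} a_n x^n, so y'(x) = sum_{n>=1} n a_n x^(n-1) and y''(x) = sum_{n>=2} n(n-1) a_n x^(n-2).
Substitute into P(x) y'' + Q(x) y' + R(x) y = 0 with P(x) = 1, Q(x) = -2x, R(x) = -4, and match powers of x.
Initial conditions: a_0 = -2, a_1 = 0.
Setting the coefficient of each power of x to zero and solving order by order (substituting the coefficients already found):
  x^0: 2 a_2 - 4 a_0 = 0  ->  2 a_2 = 4 a_0 = -8  ->  a_2 = -4
  x^1: 6 a_3 - 6 a_1 = 0  ->  6 a_3 = 6 a_1 = 0  ->  a_3 = 0
  x^2: 12 a_4 - 8 a_2 = 0  ->  12 a_4 = 8 a_2 = -32  ->  a_4 = -8/3
  x^3: 20 a_5 - 10 a_3 = 0  ->  20 a_5 = 10 a_3 = 0  ->  a_5 = 0
Truncated series: y(x) = -2 - 4 x^2 - (8/3) x^4 + O(x^6).

a_0 = -2; a_1 = 0; a_2 = -4; a_3 = 0; a_4 = -8/3; a_5 = 0


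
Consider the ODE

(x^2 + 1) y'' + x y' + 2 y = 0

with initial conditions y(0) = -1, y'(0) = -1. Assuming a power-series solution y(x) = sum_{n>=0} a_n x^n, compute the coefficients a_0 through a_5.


Ansatz: y(x) = sum_{n>=0} a_n x^n, so y'(x) = sum_{n>=1} n a_n x^(n-1) and y''(x) = sum_{n>=2} n(n-1) a_n x^(n-2).
Substitute into P(x) y'' + Q(x) y' + R(x) y = 0 with P(x) = x^2 + 1, Q(x) = x, R(x) = 2, and match powers of x.
Initial conditions: a_0 = -1, a_1 = -1.
Setting the coefficient of each power of x to zero and solving order by order (substituting the coefficients already found):
  x^0: 2 a_2 + 2 a_0 = 0  ->  2 a_2 = -2 a_0 = 2  ->  a_2 = 1
  x^1: 6 a_3 + 3 a_1 = 0  ->  6 a_3 = -3 a_1 = 3  ->  a_3 = 1/2
  x^2: 12 a_4 + 6 a_2 = 0  ->  12 a_4 = -6 a_2 = -6  ->  a_4 = -1/2
  x^3: 20 a_5 + 11 a_3 = 0  ->  20 a_5 = -11 a_3 = -11/2  ->  a_5 = -11/40
Truncated series: y(x) = -1 - x + x^2 + (1/2) x^3 - (1/2) x^4 - (11/40) x^5 + O(x^6).

a_0 = -1; a_1 = -1; a_2 = 1; a_3 = 1/2; a_4 = -1/2; a_5 = -11/40


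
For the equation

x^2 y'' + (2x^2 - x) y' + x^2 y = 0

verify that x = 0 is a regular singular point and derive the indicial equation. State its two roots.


Divide by x^2 to reach normal form y'' + P_1(x) y' + P_2(x) y = 0 with P_1(x) = 2 - 1/x and P_2(x) = 1.
x = 0 is a singular point because the y'-coefficient 2 - 1/x has a pole at x = 0.
It is a regular singular point because x P_1(x) = p(x) = 2x - 1 and x^2 P_2(x) = q(x) = x^2 are polynomials, hence analytic at x = 0.
p(0) = -1,  q(0) = 0.
Indicial equation: r(r-1) + p(0) r + q(0) = 0, i.e. r^2 + (p(0) - 1) r + q(0) = 0, i.e. r^2 - 2 r = 0.
Discriminant: (-2)^2 - 4(0) = 4, so r = (2 ± 2)/2.
Solving: r_1 = 2, r_2 = 0.

indicial: r^2 - 2 r = 0; roots r_1 = 2, r_2 = 0


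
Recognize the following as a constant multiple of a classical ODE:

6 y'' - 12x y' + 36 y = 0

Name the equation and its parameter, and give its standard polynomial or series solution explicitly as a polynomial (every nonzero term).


All three coefficients share the factor 6; dividing through by 6 gives  y'' - 2x y' + 6 y = 0.
This matches the Hermite equation y'' - 2x y' + 2n y = 0 with 2n = 6, so n = 3; the polynomial solution is H_3(x).
With y = sum_k a_k x^k, matching x^k gives (k+2)(k+1) a_{k+2} = 2(k - n) a_k = 2(k - 3) a_k. The right side vanishes at k = 3, so the series with the parity of 3 terminates at degree 3.
Standard normalization: leading coefficient of H_n is 2^n, so a_3 = 2^3 = 8. Work downward with a_k = (k+1)(k+2) a_{k+2} / (2(k - n)):
  a_1 = (2)(3)(8) / (2(1 - 3)) = 48/(-4) = -12
Hence H_3(x) = 8 x^3 - 12 x.

H_3(x); series = 8 x^3 - 12 x


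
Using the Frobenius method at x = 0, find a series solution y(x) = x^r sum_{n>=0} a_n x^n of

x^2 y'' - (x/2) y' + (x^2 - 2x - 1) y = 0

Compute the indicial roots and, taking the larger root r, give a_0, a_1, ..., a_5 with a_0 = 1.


Write in Frobenius form y'' + (p(x)/x) y' + (q(x)/x^2) y = 0:
  p(x) = -1/2,  q(x) = x^2 - 2x - 1.
Indicial equation: r(r-1) + (-1/2) r + (-1) = 0 -> roots r_1 = 2, r_2 = -1/2.
Take r = r_1 = 2. Let y(x) = x^r sum_{n>=0} a_n x^n with a_0 = 1.
Substitute y = x^r sum a_n x^n and match x^{r+n}. The recurrence is
  D(n) a_n - 2 a_{n-1} + 1 a_{n-2} = 0,  where D(n) = (r+n)(r+n-1) + (-1/2)(r+n) + (-1).
  a_n = [2 a_{n-1} - 1 a_{n-2}] / D(n).
Since the indicial polynomial factors as (r - r_1)(r - r_2), D(n) = (r_1 + n - r_1)(r_1 + n - r_2) = n(n + 5/2).
Evaluating step by step (a_0 = 1):
  n = 1: D(1) = 1(1 + 5/2) = 7/2; numerator = 2(1) = 2; a_1 = (2)/(7/2) = 4/7
  n = 2: D(2) = 2(2 + 5/2) = 9; numerator = 2(4/7) - 1(1) = 1/7; a_2 = (1/7)/(9) = 1/63
  n = 3: D(3) = 3(3 + 5/2) = 33/2; numerator = 2(1/63) - 1(4/7) = -34/63; a_3 = (-34/63)/(33/2) = -68/2079
  n = 4: D(4) = 4(4 + 5/2) = 26; numerator = 2(-68/2079) - 1(1/63) = -169/2079; a_4 = (-169/2079)/(26) = -13/4158
  n = 5: D(5) = 5(5 + 5/2) = 75/2; numerator = 2(-13/4158) - 1(-68/2079) = 5/189; a_5 = (5/189)/(75/2) = 2/2835

r = 2; a_0 = 1; a_1 = 4/7; a_2 = 1/63; a_3 = -68/2079; a_4 = -13/4158; a_5 = 2/2835


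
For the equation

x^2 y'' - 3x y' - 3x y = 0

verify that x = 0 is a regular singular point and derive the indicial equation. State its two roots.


Divide by x^2 to reach normal form y'' + P_1(x) y' + P_2(x) y = 0 with P_1(x) = -3/x and P_2(x) = -3/x.
x = 0 is a singular point because the y'-coefficient -3/x has a pole at x = 0 and the y-coefficient -3/x has a pole at x = 0.
It is a regular singular point because x P_1(x) = p(x) = -3 and x^2 P_2(x) = q(x) = -3x are polynomials, hence analytic at x = 0.
p(0) = -3,  q(0) = 0.
Indicial equation: r(r-1) + p(0) r + q(0) = 0, i.e. r^2 + (p(0) - 1) r + q(0) = 0, i.e. r^2 - 4 r = 0.
Discriminant: (-4)^2 - 4(0) = 16, so r = (4 ± 4)/2.
Solving: r_1 = 4, r_2 = 0.

indicial: r^2 - 4 r = 0; roots r_1 = 4, r_2 = 0


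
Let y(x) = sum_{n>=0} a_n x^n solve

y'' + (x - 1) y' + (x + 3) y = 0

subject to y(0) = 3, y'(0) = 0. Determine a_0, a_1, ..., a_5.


Ansatz: y(x) = sum_{n>=0} a_n x^n, so y'(x) = sum_{n>=1} n a_n x^(n-1) and y''(x) = sum_{n>=2} n(n-1) a_n x^(n-2).
Substitute into P(x) y'' + Q(x) y' + R(x) y = 0 with P(x) = 1, Q(x) = x - 1, R(x) = x + 3, and match powers of x.
Initial conditions: a_0 = 3, a_1 = 0.
Setting the coefficient of each power of x to zero and solving order by order (substituting the coefficients already found):
  x^0: 2 a_2 - a_1 + 3 a_0 = 0  ->  2 a_2 = a_1 - 3 a_0 = -9  ->  a_2 = -9/2
  x^1: 6 a_3 - 2 a_2 + 4 a_1 + a_0 = 0  ->  6 a_3 = 2 a_2 - 4 a_1 - a_0 = -12  ->  a_3 = -2
  x^2: 12 a_4 - 3 a_3 + 5 a_2 + a_1 = 0  ->  12 a_4 = 3 a_3 - 5 a_2 - a_1 = 33/2  ->  a_4 = 11/8
  x^3: 20 a_5 - 4 a_4 + 6 a_3 + a_2 = 0  ->  20 a_5 = 4 a_4 - 6 a_3 - a_2 = 22  ->  a_5 = 11/10
Truncated series: y(x) = 3 - (9/2) x^2 - 2 x^3 + (11/8) x^4 + (11/10) x^5 + O(x^6).

a_0 = 3; a_1 = 0; a_2 = -9/2; a_3 = -2; a_4 = 11/8; a_5 = 11/10


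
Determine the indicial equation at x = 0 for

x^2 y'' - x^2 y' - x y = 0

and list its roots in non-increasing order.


Divide by x^2 to reach normal form y'' + P_1(x) y' + P_2(x) y = 0 with P_1(x) = -1 and P_2(x) = -1/x.
x = 0 is a singular point because the y-coefficient -1/x has a pole at x = 0.
It is a regular singular point because x P_1(x) = p(x) = -x and x^2 P_2(x) = q(x) = -x are polynomials, hence analytic at x = 0.
p(0) = 0,  q(0) = 0.
Indicial equation: r(r-1) + p(0) r + q(0) = 0, i.e. r^2 + (p(0) - 1) r + q(0) = 0, i.e. r^2 - 1 r = 0.
Discriminant: (-1)^2 - 4(0) = 1, so r = (1 ± 1)/2.
Solving: r_1 = 1, r_2 = 0.

indicial: r^2 - 1 r = 0; roots r_1 = 1, r_2 = 0


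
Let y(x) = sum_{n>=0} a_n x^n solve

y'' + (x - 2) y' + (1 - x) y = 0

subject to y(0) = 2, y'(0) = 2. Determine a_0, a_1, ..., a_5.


Ansatz: y(x) = sum_{n>=0} a_n x^n, so y'(x) = sum_{n>=1} n a_n x^(n-1) and y''(x) = sum_{n>=2} n(n-1) a_n x^(n-2).
Substitute into P(x) y'' + Q(x) y' + R(x) y = 0 with P(x) = 1, Q(x) = x - 2, R(x) = 1 - x, and match powers of x.
Initial conditions: a_0 = 2, a_1 = 2.
Setting the coefficient of each power of x to zero and solving order by order (substituting the coefficients already found):
  x^0: 2 a_2 - 2 a_1 + a_0 = 0  ->  2 a_2 = 2 a_1 - a_0 = 2  ->  a_2 = 1
  x^1: 6 a_3 - 4 a_2 + 2 a_1 - a_0 = 0  ->  6 a_3 = 4 a_2 - 2 a_1 + a_0 = 2  ->  a_3 = 1/3
  x^2: 12 a_4 - 6 a_3 + 3 a_2 - a_1 = 0  ->  12 a_4 = 6 a_3 - 3 a_2 + a_1 = 1  ->  a_4 = 1/12
  x^3: 20 a_5 - 8 a_4 + 4 a_3 - a_2 = 0  ->  20 a_5 = 8 a_4 - 4 a_3 + a_2 = 1/3  ->  a_5 = 1/60
Truncated series: y(x) = 2 + 2 x + x^2 + (1/3) x^3 + (1/12) x^4 + (1/60) x^5 + O(x^6).

a_0 = 2; a_1 = 2; a_2 = 1; a_3 = 1/3; a_4 = 1/12; a_5 = 1/60


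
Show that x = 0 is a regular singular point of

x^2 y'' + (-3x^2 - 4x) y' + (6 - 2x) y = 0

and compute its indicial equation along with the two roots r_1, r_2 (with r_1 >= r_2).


Divide by x^2 to reach normal form y'' + P_1(x) y' + P_2(x) y = 0 with P_1(x) = -3 - 4/x and P_2(x) = -2/x + 6/x^2.
x = 0 is a singular point because the y'-coefficient -3 - 4/x has a pole at x = 0 and the y-coefficient -2/x + 6/x^2 has a pole at x = 0.
It is a regular singular point because x P_1(x) = p(x) = -3x - 4 and x^2 P_2(x) = q(x) = 6 - 2x are polynomials, hence analytic at x = 0.
p(0) = -4,  q(0) = 6.
Indicial equation: r(r-1) + p(0) r + q(0) = 0, i.e. r^2 + (p(0) - 1) r + q(0) = 0, i.e. r^2 - 5 r + 6 = 0.
Discriminant: (-5)^2 - 4(6) = 1, so r = (5 ± 1)/2.
Solving: r_1 = 3, r_2 = 2.

indicial: r^2 - 5 r + 6 = 0; roots r_1 = 3, r_2 = 2


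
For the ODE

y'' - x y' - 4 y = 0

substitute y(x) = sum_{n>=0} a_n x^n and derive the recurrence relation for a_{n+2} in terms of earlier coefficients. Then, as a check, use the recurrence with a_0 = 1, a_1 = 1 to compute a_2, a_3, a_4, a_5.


Substitute y = sum_n a_n x^n.
y''(x) has coefficient (n+2)(n+1) a_{n+2} at x^n;
-x y'(x) has coefficient -n a_n at x^n (shift);
-4 y(x) has coefficient -4 a_n at x^n.
Matching x^n: (n+2)(n+1) a_{n+2} + (-n - 4) a_n = 0.
Thus a_{n+2} = (n + 4) / ((n+1)(n+2)) * a_n.

Check with a_0 = 1, a_1 = 1 (apply the recurrence for n = 0, 1, 2, 3): a_0 = 1, a_1 = 1, a_2 = 2, a_3 = 5/6, a_4 = 1, a_5 = 7/24.

a_(n+2) = (n + 4) / ((n+1)(n+2)) * a_n; check: a_0 = 1, a_1 = 1, a_2 = 2, a_3 = 5/6, a_4 = 1, a_5 = 7/24


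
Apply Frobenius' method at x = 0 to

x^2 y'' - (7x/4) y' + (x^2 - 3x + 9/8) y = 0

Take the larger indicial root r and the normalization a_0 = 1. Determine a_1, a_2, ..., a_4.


Write in Frobenius form y'' + (p(x)/x) y' + (q(x)/x^2) y = 0:
  p(x) = -7/4,  q(x) = x^2 - 3x + 9/8.
Indicial equation: r(r-1) + (-7/4) r + (9/8) = 0 -> roots r_1 = 9/4, r_2 = 1/2.
Take r = r_1 = 9/4. Let y(x) = x^r sum_{n>=0} a_n x^n with a_0 = 1.
Substitute y = x^r sum a_n x^n and match x^{r+n}. The recurrence is
  D(n) a_n - 3 a_{n-1} + 1 a_{n-2} = 0,  where D(n) = (r+n)(r+n-1) + (-7/4)(r+n) + (9/8).
  a_n = [3 a_{n-1} - 1 a_{n-2}] / D(n).
Since the indicial polynomial factors as (r - r_1)(r - r_2), D(n) = (r_1 + n - r_1)(r_1 + n - r_2) = n(n + 7/4).
Evaluating step by step (a_0 = 1):
  n = 1: D(1) = 1(1 + 7/4) = 11/4; numerator = 3(1) = 3; a_1 = (3)/(11/4) = 12/11
  n = 2: D(2) = 2(2 + 7/4) = 15/2; numerator = 3(12/11) - 1(1) = 25/11; a_2 = (25/11)/(15/2) = 10/33
  n = 3: D(3) = 3(3 + 7/4) = 57/4; numerator = 3(10/33) - 1(12/11) = -2/11; a_3 = (-2/11)/(57/4) = -8/627
  n = 4: D(4) = 4(4 + 7/4) = 23; numerator = 3(-8/627) - 1(10/33) = -214/627; a_4 = (-214/627)/(23) = -214/14421

r = 9/4; a_0 = 1; a_1 = 12/11; a_2 = 10/33; a_3 = -8/627; a_4 = -214/14421


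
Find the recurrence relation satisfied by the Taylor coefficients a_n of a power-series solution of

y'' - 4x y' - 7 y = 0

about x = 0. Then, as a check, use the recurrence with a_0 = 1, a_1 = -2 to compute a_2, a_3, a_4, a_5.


Substitute y = sum_n a_n x^n.
y''(x) has coefficient (n+2)(n+1) a_{n+2} at x^n;
-4 x y'(x) has coefficient -4 n a_n at x^n (shift);
-7 y(x) has coefficient -7 a_n at x^n.
Matching x^n: (n+2)(n+1) a_{n+2} + (-4n - 7) a_n = 0.
Thus a_{n+2} = (4n + 7) / ((n+1)(n+2)) * a_n.

Check with a_0 = 1, a_1 = -2 (apply the recurrence for n = 0, 1, 2, 3): a_0 = 1, a_1 = -2, a_2 = 7/2, a_3 = -11/3, a_4 = 35/8, a_5 = -209/60.

a_(n+2) = (4n + 7) / ((n+1)(n+2)) * a_n; check: a_0 = 1, a_1 = -2, a_2 = 7/2, a_3 = -11/3, a_4 = 35/8, a_5 = -209/60


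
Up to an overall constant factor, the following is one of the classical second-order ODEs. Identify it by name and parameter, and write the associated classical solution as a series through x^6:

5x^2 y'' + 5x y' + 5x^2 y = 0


All three coefficients share the factor 5; dividing through by 5 gives  x^2 y'' + x y' + x^2 y = 0.
This matches the Bessel equation x^2 y'' + x y' + (x^2 - nu^2) y = 0 with nu^2 = 0, so nu = 0; the solution bounded at x = 0 is J_0(x).
Frobenius at x = 0: indicial roots ±nu; for r = nu the recurrence k(k + 2nu) c_k = -c_{k-2} gives the standard series J_nu(x) = sum_{k>=0} (-1)^k / (k! (k+nu)!) (x/2)^(2k+nu). Evaluate the first 4 terms:
  k = 0: (-1)^0 / (0! * 0! * 2^0) x^0 = 1/(1*1*1) x^0 = (1) x^0
  k = 1: (-1)^1 / (1! * 1! * 2^2) x^2 = -1/(1*1*4) x^2 = (-1/4) x^2
  k = 2: (-1)^2 / (2! * 2! * 2^4) x^4 = 1/(2*2*16) x^4 = (1/64) x^4
  k = 3: (-1)^3 / (3! * 3! * 2^6) x^6 = -1/(6*6*64) x^6 = (-1/2304) x^6
Hence J_0(x) = -x^6/2304 + x^4/64 - x^2/4 + 1 + ....

J_0(x); series = -x^6/2304 + x^4/64 - x^2/4 + 1


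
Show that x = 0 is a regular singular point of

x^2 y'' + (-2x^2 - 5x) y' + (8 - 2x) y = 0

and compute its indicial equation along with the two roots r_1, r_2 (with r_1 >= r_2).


Divide by x^2 to reach normal form y'' + P_1(x) y' + P_2(x) y = 0 with P_1(x) = -2 - 5/x and P_2(x) = -2/x + 8/x^2.
x = 0 is a singular point because the y'-coefficient -2 - 5/x has a pole at x = 0 and the y-coefficient -2/x + 8/x^2 has a pole at x = 0.
It is a regular singular point because x P_1(x) = p(x) = -2x - 5 and x^2 P_2(x) = q(x) = 8 - 2x are polynomials, hence analytic at x = 0.
p(0) = -5,  q(0) = 8.
Indicial equation: r(r-1) + p(0) r + q(0) = 0, i.e. r^2 + (p(0) - 1) r + q(0) = 0, i.e. r^2 - 6 r + 8 = 0.
Discriminant: (-6)^2 - 4(8) = 4, so r = (6 ± 2)/2.
Solving: r_1 = 4, r_2 = 2.

indicial: r^2 - 6 r + 8 = 0; roots r_1 = 4, r_2 = 2


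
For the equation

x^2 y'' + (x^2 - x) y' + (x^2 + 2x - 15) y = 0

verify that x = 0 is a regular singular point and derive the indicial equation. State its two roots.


Divide by x^2 to reach normal form y'' + P_1(x) y' + P_2(x) y = 0 with P_1(x) = 1 - 1/x and P_2(x) = 1 + 2/x - 15/x^2.
x = 0 is a singular point because the y'-coefficient 1 - 1/x has a pole at x = 0 and the y-coefficient 1 + 2/x - 15/x^2 has a pole at x = 0.
It is a regular singular point because x P_1(x) = p(x) = x - 1 and x^2 P_2(x) = q(x) = x^2 + 2x - 15 are polynomials, hence analytic at x = 0.
p(0) = -1,  q(0) = -15.
Indicial equation: r(r-1) + p(0) r + q(0) = 0, i.e. r^2 + (p(0) - 1) r + q(0) = 0, i.e. r^2 - 2 r - 15 = 0.
Discriminant: (-2)^2 - 4(-15) = 64, so r = (2 ± 8)/2.
Solving: r_1 = 5, r_2 = -3.

indicial: r^2 - 2 r - 15 = 0; roots r_1 = 5, r_2 = -3


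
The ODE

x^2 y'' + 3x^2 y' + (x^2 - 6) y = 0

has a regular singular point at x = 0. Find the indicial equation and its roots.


Divide by x^2 to reach normal form y'' + P_1(x) y' + P_2(x) y = 0 with P_1(x) = 3 and P_2(x) = 1 - 6/x^2.
x = 0 is a singular point because the y-coefficient 1 - 6/x^2 has a pole at x = 0.
It is a regular singular point because x P_1(x) = p(x) = 3x and x^2 P_2(x) = q(x) = x^2 - 6 are polynomials, hence analytic at x = 0.
p(0) = 0,  q(0) = -6.
Indicial equation: r(r-1) + p(0) r + q(0) = 0, i.e. r^2 + (p(0) - 1) r + q(0) = 0, i.e. r^2 - 1 r - 6 = 0.
Discriminant: (-1)^2 - 4(-6) = 25, so r = (1 ± 5)/2.
Solving: r_1 = 3, r_2 = -2.

indicial: r^2 - 1 r - 6 = 0; roots r_1 = 3, r_2 = -2


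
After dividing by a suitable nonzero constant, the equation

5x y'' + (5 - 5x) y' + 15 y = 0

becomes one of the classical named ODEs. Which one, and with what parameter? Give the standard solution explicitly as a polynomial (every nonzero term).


All three coefficients share the factor 5; dividing through by 5 gives  x y'' + (1 - x) y' + 3 y = 0.
This matches the Laguerre equation x y'' + (1 - x) y' + n y = 0 with n = 3; the polynomial solution is L_3(x).
With y = sum_k a_k x^k, matching x^k gives (k+1)k a_{k+1} + (k+1) a_{k+1} - k a_k + n a_k = 0, i.e. (k+1)^2 a_{k+1} = (k - n) a_k = (k - 3) a_k. The right side vanishes at k = 3, so the series terminates at degree 3.
Standard normalization L_n(0) = 1 gives a_0 = 1. Work upward with a_{k+1} = (k - 3) a_k / (k+1)^2:
  a_1 = (0 - 3)(1) / 1^2 = -3/1 = -3
  a_2 = (1 - 3)(-3) / 2^2 = 6/4 = 3/2
  a_3 = (2 - 3)(3/2) / 3^2 = (-3/2)/9 = -1/6
Hence L_3(x) = -x^3/6 + 3 x^2/2 - 3 x + 1.

L_3(x); series = -x^3/6 + 3 x^2/2 - 3 x + 1


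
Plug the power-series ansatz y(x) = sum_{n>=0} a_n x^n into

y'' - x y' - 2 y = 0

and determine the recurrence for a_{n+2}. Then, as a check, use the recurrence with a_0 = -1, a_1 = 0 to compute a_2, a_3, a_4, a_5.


Substitute y = sum_n a_n x^n.
y''(x) has coefficient (n+2)(n+1) a_{n+2} at x^n;
-x y'(x) has coefficient -n a_n at x^n (shift);
-2 y(x) has coefficient -2 a_n at x^n.
Matching x^n: (n+2)(n+1) a_{n+2} + (-n - 2) a_n = 0.
Thus a_{n+2} = (n + 2) / ((n+1)(n+2)) * a_n.

Check with a_0 = -1, a_1 = 0 (apply the recurrence for n = 0, 1, 2, 3): a_0 = -1, a_1 = 0, a_2 = -1, a_3 = 0, a_4 = -1/3, a_5 = 0.

a_(n+2) = (n + 2) / ((n+1)(n+2)) * a_n; check: a_0 = -1, a_1 = 0, a_2 = -1, a_3 = 0, a_4 = -1/3, a_5 = 0


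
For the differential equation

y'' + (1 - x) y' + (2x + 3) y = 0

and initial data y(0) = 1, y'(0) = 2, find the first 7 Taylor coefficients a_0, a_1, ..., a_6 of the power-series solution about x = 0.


Ansatz: y(x) = sum_{n>=0} a_n x^n, so y'(x) = sum_{n>=1} n a_n x^(n-1) and y''(x) = sum_{n>=2} n(n-1) a_n x^(n-2).
Substitute into P(x) y'' + Q(x) y' + R(x) y = 0 with P(x) = 1, Q(x) = 1 - x, R(x) = 2x + 3, and match powers of x.
Initial conditions: a_0 = 1, a_1 = 2.
Setting the coefficient of each power of x to zero and solving order by order (substituting the coefficients already found):
  x^0: 2 a_2 + a_1 + 3 a_0 = 0  ->  2 a_2 = -a_1 - 3 a_0 = -5  ->  a_2 = -5/2
  x^1: 6 a_3 + 2 a_2 + 2 a_1 + 2 a_0 = 0  ->  6 a_3 = -2 a_2 - 2 a_1 - 2 a_0 = -1  ->  a_3 = -1/6
  x^2: 12 a_4 + 3 a_3 + a_2 + 2 a_1 = 0  ->  12 a_4 = -3 a_3 - a_2 - 2 a_1 = -1  ->  a_4 = -1/12
  x^3: 20 a_5 + 4 a_4 + 2 a_2 = 0  ->  20 a_5 = -4 a_4 - 2 a_2 = 16/3  ->  a_5 = 4/15
  x^4: 30 a_6 + 5 a_5 - a_4 + 2 a_3 = 0  ->  30 a_6 = -5 a_5 + a_4 - 2 a_3 = -13/12  ->  a_6 = -13/360
Truncated series: y(x) = 1 + 2 x - (5/2) x^2 - (1/6) x^3 - (1/12) x^4 + (4/15) x^5 - (13/360) x^6 + O(x^7).

a_0 = 1; a_1 = 2; a_2 = -5/2; a_3 = -1/6; a_4 = -1/12; a_5 = 4/15; a_6 = -13/360


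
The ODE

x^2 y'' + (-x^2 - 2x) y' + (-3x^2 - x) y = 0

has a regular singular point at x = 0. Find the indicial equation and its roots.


Divide by x^2 to reach normal form y'' + P_1(x) y' + P_2(x) y = 0 with P_1(x) = -1 - 2/x and P_2(x) = -3 - 1/x.
x = 0 is a singular point because the y'-coefficient -1 - 2/x has a pole at x = 0 and the y-coefficient -3 - 1/x has a pole at x = 0.
It is a regular singular point because x P_1(x) = p(x) = -x - 2 and x^2 P_2(x) = q(x) = -3x^2 - x are polynomials, hence analytic at x = 0.
p(0) = -2,  q(0) = 0.
Indicial equation: r(r-1) + p(0) r + q(0) = 0, i.e. r^2 + (p(0) - 1) r + q(0) = 0, i.e. r^2 - 3 r = 0.
Discriminant: (-3)^2 - 4(0) = 9, so r = (3 ± 3)/2.
Solving: r_1 = 3, r_2 = 0.

indicial: r^2 - 3 r = 0; roots r_1 = 3, r_2 = 0


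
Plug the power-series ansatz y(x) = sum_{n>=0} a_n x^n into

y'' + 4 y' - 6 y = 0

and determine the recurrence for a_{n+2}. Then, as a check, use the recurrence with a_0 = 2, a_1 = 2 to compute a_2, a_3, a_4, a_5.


Substitute y = sum_n a_n x^n.
y''(x) has coefficient (n+2)(n+1) a_{n+2} at x^n;
4 y'(x) has coefficient 4 (n+1) a_{n+1} at x^n;
-6 y(x) has coefficient -6 a_n at x^n.
Matching x^n: (n+2)(n+1) a_{n+2} + 4 (n+1) a_{n+1} - 6 a_n = 0.
Thus a_{n+2} = [-4 (n+1) a_{n+1} + 6 a_n] / ((n+1)(n+2)).

Check with a_0 = 2, a_1 = 2 (apply the recurrence for n = 0, 1, 2, 3): a_0 = 2, a_1 = 2, a_2 = 2, a_3 = -2/3, a_4 = 5/3, a_5 = -23/15.

a_(n+2) = [-4 (n+1) a_(n+1) + 6 a_n] / ((n+1)(n+2)); check: a_0 = 2, a_1 = 2, a_2 = 2, a_3 = -2/3, a_4 = 5/3, a_5 = -23/15


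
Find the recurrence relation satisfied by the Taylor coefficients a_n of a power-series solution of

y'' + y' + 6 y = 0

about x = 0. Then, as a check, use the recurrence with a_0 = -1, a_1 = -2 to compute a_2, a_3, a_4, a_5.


Substitute y = sum_n a_n x^n.
y''(x) has coefficient (n+2)(n+1) a_{n+2} at x^n;
y'(x) has coefficient (n+1) a_{n+1} at x^n;
6 y(x) has coefficient 6 a_n at x^n.
Matching x^n: (n+2)(n+1) a_{n+2} + (n+1) a_{n+1} + 6 a_n = 0.
Thus a_{n+2} = [-(n+1) a_{n+1} - 6 a_n] / ((n+1)(n+2)).

Check with a_0 = -1, a_1 = -2 (apply the recurrence for n = 0, 1, 2, 3): a_0 = -1, a_1 = -2, a_2 = 4, a_3 = 2/3, a_4 = -13/6, a_5 = 7/30.

a_(n+2) = [-(n+1) a_(n+1) - 6 a_n] / ((n+1)(n+2)); check: a_0 = -1, a_1 = -2, a_2 = 4, a_3 = 2/3, a_4 = -13/6, a_5 = 7/30


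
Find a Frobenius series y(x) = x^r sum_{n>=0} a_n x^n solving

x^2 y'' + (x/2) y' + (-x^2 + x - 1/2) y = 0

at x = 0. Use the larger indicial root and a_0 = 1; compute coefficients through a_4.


Write in Frobenius form y'' + (p(x)/x) y' + (q(x)/x^2) y = 0:
  p(x) = 1/2,  q(x) = -x^2 + x - 1/2.
Indicial equation: r(r-1) + (1/2) r + (-1/2) = 0 -> roots r_1 = 1, r_2 = -1/2.
Take r = r_1 = 1. Let y(x) = x^r sum_{n>=0} a_n x^n with a_0 = 1.
Substitute y = x^r sum a_n x^n and match x^{r+n}. The recurrence is
  D(n) a_n + 1 a_{n-1} - 1 a_{n-2} = 0,  where D(n) = (r+n)(r+n-1) + (1/2)(r+n) + (-1/2).
  a_n = [-1 a_{n-1} + 1 a_{n-2}] / D(n).
Since the indicial polynomial factors as (r - r_1)(r - r_2), D(n) = (r_1 + n - r_1)(r_1 + n - r_2) = n(n + 3/2).
Evaluating step by step (a_0 = 1):
  n = 1: D(1) = 1(1 + 3/2) = 5/2; numerator = -1(1) = -1; a_1 = (-1)/(5/2) = -2/5
  n = 2: D(2) = 2(2 + 3/2) = 7; numerator = -1(-2/5) + 1(1) = 7/5; a_2 = (7/5)/(7) = 1/5
  n = 3: D(3) = 3(3 + 3/2) = 27/2; numerator = -1(1/5) + 1(-2/5) = -3/5; a_3 = (-3/5)/(27/2) = -2/45
  n = 4: D(4) = 4(4 + 3/2) = 22; numerator = -1(-2/45) + 1(1/5) = 11/45; a_4 = (11/45)/(22) = 1/90

r = 1; a_0 = 1; a_1 = -2/5; a_2 = 1/5; a_3 = -2/45; a_4 = 1/90
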